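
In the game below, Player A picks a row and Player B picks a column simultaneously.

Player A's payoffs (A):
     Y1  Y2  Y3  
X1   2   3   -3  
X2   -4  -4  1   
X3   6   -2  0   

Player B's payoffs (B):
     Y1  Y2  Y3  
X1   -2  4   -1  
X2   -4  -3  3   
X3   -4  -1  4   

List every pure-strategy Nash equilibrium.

A profile is a Nash equilibrium when each player is best-responding to the other.
Player A's best responses — vs Y1: X3 (payoff 6); vs Y2: X1 (payoff 3); vs Y3: X2 (payoff 1).
Player B's best responses — vs X1: Y2 (payoff 4); vs X2: Y3 (payoff 3); vs X3: Y3 (payoff 4).
Mutual best responses occur at (X1, Y2) and (X2, Y3); at each, neither player gains by switching.

(X1, Y2) and (X2, Y3)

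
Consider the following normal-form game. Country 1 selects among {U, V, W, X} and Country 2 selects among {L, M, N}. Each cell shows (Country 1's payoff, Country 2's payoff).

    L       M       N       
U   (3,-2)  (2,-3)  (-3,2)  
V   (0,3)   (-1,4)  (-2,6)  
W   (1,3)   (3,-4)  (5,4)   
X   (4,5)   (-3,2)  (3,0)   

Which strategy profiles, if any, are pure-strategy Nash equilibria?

A profile is a Nash equilibrium when each player is best-responding to the other.
Country 1's best responses — vs L: X (payoff 4); vs M: W (payoff 3); vs N: W (payoff 5).
Country 2's best responses — vs U: N (payoff 2); vs V: N (payoff 6); vs W: N (payoff 4); vs X: L (payoff 5).
Mutual best responses occur at (W, N) and (X, L); at each, neither player gains by switching.

(W, N) and (X, L)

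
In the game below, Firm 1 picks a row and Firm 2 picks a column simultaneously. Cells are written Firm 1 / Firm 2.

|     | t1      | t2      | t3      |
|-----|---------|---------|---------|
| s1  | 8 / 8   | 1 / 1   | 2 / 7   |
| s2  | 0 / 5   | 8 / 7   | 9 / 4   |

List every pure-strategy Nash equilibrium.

Check mutual best responses: a cell is a NE iff neither player can gain by unilaterally deviating.
Firm 1's best responses — vs t1: s1 (payoff 8); vs t2: s2 (payoff 8); vs t3: s2 (payoff 9).
Firm 2's best responses — vs s1: t1 (payoff 8); vs s2: t2 (payoff 7).
Mutual best responses occur at (s1, t1) and (s2, t2); at each, neither player gains by switching.

(s1, t1) and (s2, t2)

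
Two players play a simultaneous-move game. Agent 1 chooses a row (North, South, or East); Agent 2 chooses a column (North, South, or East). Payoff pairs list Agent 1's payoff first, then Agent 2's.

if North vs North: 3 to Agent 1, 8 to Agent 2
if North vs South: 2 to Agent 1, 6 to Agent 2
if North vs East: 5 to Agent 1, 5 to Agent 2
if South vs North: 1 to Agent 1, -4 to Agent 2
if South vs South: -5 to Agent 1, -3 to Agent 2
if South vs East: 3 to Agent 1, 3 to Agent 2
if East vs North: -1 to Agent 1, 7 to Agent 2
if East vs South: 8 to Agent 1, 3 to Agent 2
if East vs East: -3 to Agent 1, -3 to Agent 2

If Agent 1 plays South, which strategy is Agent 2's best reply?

East

With Agent 1 fixed at South, Agent 2's payoffs are: North → -4, South → -3, East → 3.
The maximum is 3, achieved by East.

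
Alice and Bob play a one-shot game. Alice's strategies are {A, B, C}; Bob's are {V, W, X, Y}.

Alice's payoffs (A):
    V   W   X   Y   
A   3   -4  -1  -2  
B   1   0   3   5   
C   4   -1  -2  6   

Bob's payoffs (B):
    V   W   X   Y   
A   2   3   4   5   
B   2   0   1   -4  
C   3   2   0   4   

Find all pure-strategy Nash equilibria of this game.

(C, Y)

Check mutual best responses: a cell is a NE iff neither player can gain by unilaterally deviating.
Alice's best responses — vs V: C (payoff 4); vs W: B (payoff 0); vs X: B (payoff 3); vs Y: C (payoff 6).
Bob's best responses — vs A: Y (payoff 5); vs B: V (payoff 2); vs C: Y (payoff 4).
The only mutual best response is (C, Y); neither player gains by switching there.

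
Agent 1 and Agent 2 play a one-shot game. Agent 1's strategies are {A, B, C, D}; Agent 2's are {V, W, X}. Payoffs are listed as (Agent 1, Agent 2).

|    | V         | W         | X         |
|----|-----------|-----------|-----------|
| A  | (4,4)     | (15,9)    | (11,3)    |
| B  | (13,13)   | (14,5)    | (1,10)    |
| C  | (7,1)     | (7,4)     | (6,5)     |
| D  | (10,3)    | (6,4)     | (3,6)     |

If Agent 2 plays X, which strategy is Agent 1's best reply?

A

With Agent 2 fixed at X, Agent 1's payoffs are: A → 11, B → 1, C → 6, D → 3.
The maximum is 11, achieved by A.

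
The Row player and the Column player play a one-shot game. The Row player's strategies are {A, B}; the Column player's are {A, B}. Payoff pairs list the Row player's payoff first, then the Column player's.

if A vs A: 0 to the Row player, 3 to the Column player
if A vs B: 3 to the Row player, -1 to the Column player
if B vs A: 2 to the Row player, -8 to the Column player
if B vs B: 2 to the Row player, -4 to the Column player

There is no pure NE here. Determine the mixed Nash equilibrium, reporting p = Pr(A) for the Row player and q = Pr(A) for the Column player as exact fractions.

p = 1/2, q = 1/3

In a mixed NE each player is indifferent between their pure strategies, so the opponent's mix sets the indifference.
The Column player indifferent between A and B: p·3 + (1−p)·(-8) = p·(-1) + (1−p)·(-4) ⟹ (-8) + 11p = (-4) + 3p ⟹ p = 1/2.
The Row player indifferent between A and B: q·0 + (1−q)·3 = q·2 + (1−q)·2 ⟹ 3 + (-3)q = 2 + 0q ⟹ q = 1/3.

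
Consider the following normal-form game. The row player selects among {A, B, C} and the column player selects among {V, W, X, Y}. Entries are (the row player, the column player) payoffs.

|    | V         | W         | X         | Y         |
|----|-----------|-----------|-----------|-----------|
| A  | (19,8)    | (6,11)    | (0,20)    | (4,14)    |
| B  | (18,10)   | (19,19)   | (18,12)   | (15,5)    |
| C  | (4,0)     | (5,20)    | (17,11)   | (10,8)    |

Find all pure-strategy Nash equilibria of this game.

Find each player's best response to every opponent strategy; NE are the intersections.
The row player's best responses — vs V: A (payoff 19); vs W: B (payoff 19); vs X: B (payoff 18); vs Y: B (payoff 15).
The column player's best responses — vs A: X (payoff 20); vs B: W (payoff 19); vs C: W (payoff 20).
The only mutual best response is (B, W); neither player gains by switching there.

(B, W)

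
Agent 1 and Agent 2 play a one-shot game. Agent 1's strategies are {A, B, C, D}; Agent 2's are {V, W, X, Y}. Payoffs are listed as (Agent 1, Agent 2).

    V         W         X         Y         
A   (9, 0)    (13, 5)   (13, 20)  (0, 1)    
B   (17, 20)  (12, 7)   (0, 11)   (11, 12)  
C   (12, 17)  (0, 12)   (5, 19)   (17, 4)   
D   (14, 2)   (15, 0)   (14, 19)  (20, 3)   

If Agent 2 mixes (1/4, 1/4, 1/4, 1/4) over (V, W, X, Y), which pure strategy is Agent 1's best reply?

D

Agent 1's best reply maximizes expected payoff against the mix.
A: (1/4)·9 + (1/4)·13 + (1/4)·13 + (1/4)·0 = 35/4
B: (1/4)·17 + (1/4)·12 + (1/4)·0 + (1/4)·11 = 10
C: (1/4)·12 + (1/4)·0 + (1/4)·5 + (1/4)·17 = 17/2
D: (1/4)·14 + (1/4)·15 + (1/4)·14 + (1/4)·20 = 63/4
Highest expected payoff is 63/4, from D.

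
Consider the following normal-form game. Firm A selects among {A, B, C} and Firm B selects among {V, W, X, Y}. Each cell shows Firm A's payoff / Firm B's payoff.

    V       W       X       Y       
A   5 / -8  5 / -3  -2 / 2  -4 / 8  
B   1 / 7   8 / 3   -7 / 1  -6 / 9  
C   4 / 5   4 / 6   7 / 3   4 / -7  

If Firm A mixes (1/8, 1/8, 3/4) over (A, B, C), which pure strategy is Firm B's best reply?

W

Compute Firm B's expected payoff from each pure strategy against the given mix.
V: (1/8)·(-8) + (1/8)·7 + (3/4)·5 = 29/8
W: (1/8)·(-3) + (1/8)·3 + (3/4)·6 = 9/2
X: (1/8)·2 + (1/8)·1 + (3/4)·3 = 21/8
Y: (1/8)·8 + (1/8)·9 + (3/4)·(-7) = -25/8
Highest expected payoff is 9/2, from W.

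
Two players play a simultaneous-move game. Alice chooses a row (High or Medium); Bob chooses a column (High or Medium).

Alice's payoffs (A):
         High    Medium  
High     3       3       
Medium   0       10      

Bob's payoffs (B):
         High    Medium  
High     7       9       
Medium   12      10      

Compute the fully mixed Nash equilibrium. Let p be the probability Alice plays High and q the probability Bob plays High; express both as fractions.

In a mixed NE each player is indifferent between their pure strategies, so the opponent's mix sets the indifference.
Bob indifferent between High and Medium: p·7 + (1−p)·12 = p·9 + (1−p)·10 ⟹ 12 + (-5)p = 10 + (-1)p ⟹ p = 1/2.
Alice indifferent between High and Medium: q·3 + (1−q)·3 = q·0 + (1−q)·10 ⟹ 3 + 0q = 10 + (-10)q ⟹ q = 7/10.

p = 1/2, q = 7/10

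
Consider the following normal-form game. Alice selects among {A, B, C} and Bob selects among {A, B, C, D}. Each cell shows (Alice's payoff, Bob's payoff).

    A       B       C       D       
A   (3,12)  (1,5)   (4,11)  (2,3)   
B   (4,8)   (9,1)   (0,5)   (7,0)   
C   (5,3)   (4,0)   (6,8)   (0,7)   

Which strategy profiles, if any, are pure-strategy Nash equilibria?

Find each player's best response to every opponent strategy; NE are the intersections.
Alice's best responses — vs A: C (payoff 5); vs B: B (payoff 9); vs C: C (payoff 6); vs D: B (payoff 7).
Bob's best responses — vs A: A (payoff 12); vs B: A (payoff 8); vs C: C (payoff 8).
The only mutual best response is (C, C); neither player gains by switching there.

(C, C)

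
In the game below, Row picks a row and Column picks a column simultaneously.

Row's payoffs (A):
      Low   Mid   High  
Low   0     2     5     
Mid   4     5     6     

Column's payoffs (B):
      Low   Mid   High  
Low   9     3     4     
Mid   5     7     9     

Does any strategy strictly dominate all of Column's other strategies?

A strategy is strictly dominant if it gives Column a strictly higher payoff than every other strategy, against every choice by the opponent.
Low is not dominant: against Mid, Mid gives 7 > 5.
Mid is not dominant: against Low, Low gives 9 > 3.
High is not dominant: against Low, Low gives 9 > 4.
No single strategy is best against every opponent action.

No strictly dominant strategy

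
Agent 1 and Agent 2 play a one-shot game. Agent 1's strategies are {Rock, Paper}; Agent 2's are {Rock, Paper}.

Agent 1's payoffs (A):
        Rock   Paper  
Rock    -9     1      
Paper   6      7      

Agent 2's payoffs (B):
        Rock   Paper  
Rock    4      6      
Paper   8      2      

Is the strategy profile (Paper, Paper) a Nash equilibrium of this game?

Holding Agent 2 at Paper: Agent 1 gets 7 from Paper, versus 1 from Rock. No profitable deviation for Agent 1.
Holding Agent 1 at Paper: Agent 2 gets 2 from Paper but could get 8 by switching to Rock. Agent 2 has a profitable deviation.

No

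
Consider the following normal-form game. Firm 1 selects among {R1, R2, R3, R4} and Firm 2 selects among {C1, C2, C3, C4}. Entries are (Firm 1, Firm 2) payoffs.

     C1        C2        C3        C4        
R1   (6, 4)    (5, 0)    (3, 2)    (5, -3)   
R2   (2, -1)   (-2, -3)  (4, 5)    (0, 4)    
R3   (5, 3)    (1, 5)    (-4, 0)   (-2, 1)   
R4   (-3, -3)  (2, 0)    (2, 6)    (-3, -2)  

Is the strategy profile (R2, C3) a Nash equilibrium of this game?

Yes

Holding Firm 2 at C3: Firm 1 gets 4 from R2, versus 3 from R1, -4 from R3, 2 from R4. No profitable deviation for Firm 1.
Holding Firm 1 at R2: Firm 2 gets 5 from C3, versus -1 from C1, -3 from C2, 4 from C4. No profitable deviation for Firm 2 either.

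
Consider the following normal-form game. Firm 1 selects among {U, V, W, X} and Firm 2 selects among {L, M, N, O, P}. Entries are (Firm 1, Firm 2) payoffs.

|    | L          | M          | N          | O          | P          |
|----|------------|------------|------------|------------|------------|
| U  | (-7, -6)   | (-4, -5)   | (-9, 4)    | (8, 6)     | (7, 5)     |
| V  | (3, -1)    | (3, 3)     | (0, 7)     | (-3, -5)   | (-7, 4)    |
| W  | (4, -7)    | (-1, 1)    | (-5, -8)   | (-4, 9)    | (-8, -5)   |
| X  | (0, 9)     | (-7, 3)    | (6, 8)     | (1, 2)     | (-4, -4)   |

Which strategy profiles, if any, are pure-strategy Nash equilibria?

(U, O)

Find each player's best response to every opponent strategy; NE are the intersections.
Firm 1's best responses — vs L: W (payoff 4); vs M: V (payoff 3); vs N: X (payoff 6); vs O: U (payoff 8); vs P: U (payoff 7).
Firm 2's best responses — vs U: O (payoff 6); vs V: N (payoff 7); vs W: O (payoff 9); vs X: L (payoff 9).
The only mutual best response is (U, O); neither player gains by switching there.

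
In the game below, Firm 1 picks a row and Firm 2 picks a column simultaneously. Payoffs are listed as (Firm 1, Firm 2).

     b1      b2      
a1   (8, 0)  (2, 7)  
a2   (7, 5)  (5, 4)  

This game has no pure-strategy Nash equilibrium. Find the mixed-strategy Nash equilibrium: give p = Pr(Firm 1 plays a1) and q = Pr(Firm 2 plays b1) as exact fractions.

p = 1/8, q = 3/4

Each player's mixing probability is pinned down by making the *other* player indifferent.
Firm 2 indifferent between b1 and b2: p·0 + (1−p)·5 = p·7 + (1−p)·4 ⟹ 5 + (-5)p = 4 + 3p ⟹ p = 1/8.
Firm 1 indifferent between a1 and a2: q·8 + (1−q)·2 = q·7 + (1−q)·5 ⟹ 2 + 6q = 5 + 2q ⟹ q = 3/4.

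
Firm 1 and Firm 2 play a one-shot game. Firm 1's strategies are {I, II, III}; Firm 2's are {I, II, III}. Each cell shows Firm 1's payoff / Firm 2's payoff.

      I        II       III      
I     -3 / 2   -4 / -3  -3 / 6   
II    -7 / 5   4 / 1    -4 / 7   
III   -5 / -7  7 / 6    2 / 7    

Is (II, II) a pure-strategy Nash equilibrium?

Holding Firm 2 at II: Firm 1 gets 4 from II but could get 7 by switching to III. Firm 1 has a profitable deviation.

No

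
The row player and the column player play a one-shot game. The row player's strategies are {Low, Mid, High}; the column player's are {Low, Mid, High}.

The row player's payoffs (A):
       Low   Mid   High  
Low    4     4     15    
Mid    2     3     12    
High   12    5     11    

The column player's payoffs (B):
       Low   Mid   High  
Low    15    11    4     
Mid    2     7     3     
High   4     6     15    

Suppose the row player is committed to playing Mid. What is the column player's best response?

Mid

With the row player fixed at Mid, the column player's payoffs are: Low → 2, Mid → 7, High → 3.
The maximum is 7, achieved by Mid.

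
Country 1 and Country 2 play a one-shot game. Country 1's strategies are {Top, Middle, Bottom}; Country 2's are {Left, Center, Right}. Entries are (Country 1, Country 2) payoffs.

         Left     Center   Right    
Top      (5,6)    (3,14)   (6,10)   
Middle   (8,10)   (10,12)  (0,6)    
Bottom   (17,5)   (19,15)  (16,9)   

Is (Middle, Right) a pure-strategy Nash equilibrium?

No

Holding Country 2 at Right: Country 1 gets 0 from Middle but could get 16 by switching to Bottom. Country 1 has a profitable deviation.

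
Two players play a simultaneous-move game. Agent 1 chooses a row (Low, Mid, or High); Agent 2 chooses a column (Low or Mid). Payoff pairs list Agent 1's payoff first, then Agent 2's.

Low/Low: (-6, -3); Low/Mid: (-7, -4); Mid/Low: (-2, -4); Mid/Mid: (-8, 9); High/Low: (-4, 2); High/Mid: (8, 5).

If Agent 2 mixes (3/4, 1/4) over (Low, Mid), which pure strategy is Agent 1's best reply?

Agent 1's best reply maximizes expected payoff against the mix.
Low: (3/4)·(-6) + (1/4)·(-7) = -25/4
Mid: (3/4)·(-2) + (1/4)·(-8) = -7/2
High: (3/4)·(-4) + (1/4)·8 = -1
Highest expected payoff is -1, from High.

High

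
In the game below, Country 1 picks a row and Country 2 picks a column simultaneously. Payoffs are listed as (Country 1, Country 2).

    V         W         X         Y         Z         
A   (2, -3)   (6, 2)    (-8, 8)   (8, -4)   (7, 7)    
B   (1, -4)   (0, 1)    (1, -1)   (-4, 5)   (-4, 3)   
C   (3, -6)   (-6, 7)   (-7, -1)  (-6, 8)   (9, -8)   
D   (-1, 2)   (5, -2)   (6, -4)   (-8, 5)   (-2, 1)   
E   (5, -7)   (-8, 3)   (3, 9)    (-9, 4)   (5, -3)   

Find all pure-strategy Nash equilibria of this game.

Find each player's best response to every opponent strategy; NE are the intersections.
Country 1's best responses — vs V: E (payoff 5); vs W: A (payoff 6); vs X: D (payoff 6); vs Y: A (payoff 8); vs Z: C (payoff 9).
Country 2's best responses — vs A: X (payoff 8); vs B: Y (payoff 5); vs C: Y (payoff 8); vs D: Y (payoff 5); vs E: X (payoff 9).
No cell has both players best-responding. For instance, Country 1's best reply to W is A, but against A Country 2 prefers X over W.

No pure-strategy Nash equilibrium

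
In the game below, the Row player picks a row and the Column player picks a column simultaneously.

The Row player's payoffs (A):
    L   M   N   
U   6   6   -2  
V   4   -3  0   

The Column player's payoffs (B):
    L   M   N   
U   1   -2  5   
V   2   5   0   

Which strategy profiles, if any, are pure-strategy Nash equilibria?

Find each player's best response to every opponent strategy; NE are the intersections.
The Row player's best responses — vs L: U (payoff 6); vs M: U (payoff 6); vs N: V (payoff 0).
The Column player's best responses — vs U: N (payoff 5); vs V: M (payoff 5).
No cell has both players best-responding. For instance, the Row player's best reply to M is U, but against U the Column player prefers N over M.

There is no pure-strategy Nash equilibrium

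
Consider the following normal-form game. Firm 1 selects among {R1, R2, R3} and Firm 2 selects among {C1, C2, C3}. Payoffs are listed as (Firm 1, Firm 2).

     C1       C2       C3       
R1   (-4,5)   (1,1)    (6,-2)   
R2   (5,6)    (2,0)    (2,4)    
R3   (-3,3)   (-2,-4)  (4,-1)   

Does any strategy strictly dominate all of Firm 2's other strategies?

C1

Check whether one of Firm 2's strategies beats all alternatives regardless of what the opponent does.
C1 strictly dominates: vs R1: 5 > each of {1, -2}; vs R2: 6 > each of {0, 4}; vs R3: 3 > each of {-4, -1}.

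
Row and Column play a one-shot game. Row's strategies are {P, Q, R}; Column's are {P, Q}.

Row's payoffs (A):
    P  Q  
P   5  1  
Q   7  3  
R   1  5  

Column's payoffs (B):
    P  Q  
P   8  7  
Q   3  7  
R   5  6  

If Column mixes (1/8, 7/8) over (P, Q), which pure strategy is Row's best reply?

Compute Row's expected payoff from each pure strategy against the given mix.
P: (1/8)·5 + (7/8)·1 = 3/2
Q: (1/8)·7 + (7/8)·3 = 7/2
R: (1/8)·1 + (7/8)·5 = 9/2
Highest expected payoff is 9/2, from R.

R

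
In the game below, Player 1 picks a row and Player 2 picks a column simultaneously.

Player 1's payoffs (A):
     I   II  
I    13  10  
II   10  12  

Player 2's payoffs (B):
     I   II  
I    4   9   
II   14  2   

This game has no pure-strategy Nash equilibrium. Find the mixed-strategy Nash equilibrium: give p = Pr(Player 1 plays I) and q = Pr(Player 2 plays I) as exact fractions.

p = 12/17, q = 2/5

In a mixed NE each player is indifferent between their pure strategies, so the opponent's mix sets the indifference.
Player 2 indifferent between I and II: p·4 + (1−p)·14 = p·9 + (1−p)·2 ⟹ 14 + (-10)p = 2 + 7p ⟹ p = 12/17.
Player 1 indifferent between I and II: q·13 + (1−q)·10 = q·10 + (1−q)·12 ⟹ 10 + 3q = 12 + (-2)q ⟹ q = 2/5.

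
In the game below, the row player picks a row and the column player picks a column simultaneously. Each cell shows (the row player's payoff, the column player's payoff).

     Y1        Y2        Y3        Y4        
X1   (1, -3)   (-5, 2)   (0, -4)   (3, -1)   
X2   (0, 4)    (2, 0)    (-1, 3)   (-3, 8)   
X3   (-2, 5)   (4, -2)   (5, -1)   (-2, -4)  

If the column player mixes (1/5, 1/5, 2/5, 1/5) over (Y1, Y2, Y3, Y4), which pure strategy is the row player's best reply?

X3

Compute the row player's expected payoff from each pure strategy against the given mix.
X1: (1/5)·1 + (1/5)·(-5) + (2/5)·0 + (1/5)·3 = -1/5
X2: (1/5)·0 + (1/5)·2 + (2/5)·(-1) + (1/5)·(-3) = -3/5
X3: (1/5)·(-2) + (1/5)·4 + (2/5)·5 + (1/5)·(-2) = 2
Highest expected payoff is 2, from X3.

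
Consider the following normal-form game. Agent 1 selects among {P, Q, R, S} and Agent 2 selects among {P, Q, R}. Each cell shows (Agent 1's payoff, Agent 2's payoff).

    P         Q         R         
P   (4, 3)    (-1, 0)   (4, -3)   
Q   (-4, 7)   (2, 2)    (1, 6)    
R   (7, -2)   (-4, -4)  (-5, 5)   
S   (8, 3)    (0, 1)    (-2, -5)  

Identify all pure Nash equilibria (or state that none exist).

Find each player's best response to every opponent strategy; NE are the intersections.
Agent 1's best responses — vs P: S (payoff 8); vs Q: Q (payoff 2); vs R: P (payoff 4).
Agent 2's best responses — vs P: P (payoff 3); vs Q: P (payoff 7); vs R: R (payoff 5); vs S: P (payoff 3).
The only mutual best response is (S, P); neither player gains by switching there.

(S, P)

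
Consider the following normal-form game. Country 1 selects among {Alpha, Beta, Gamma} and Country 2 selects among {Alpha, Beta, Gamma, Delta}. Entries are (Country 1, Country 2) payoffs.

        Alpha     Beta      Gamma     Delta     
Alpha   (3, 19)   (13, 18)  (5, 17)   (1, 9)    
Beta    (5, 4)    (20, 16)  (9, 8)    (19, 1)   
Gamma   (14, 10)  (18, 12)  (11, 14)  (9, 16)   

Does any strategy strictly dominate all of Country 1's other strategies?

No strictly dominant strategy

A strategy is strictly dominant if it gives Country 1 a strictly higher payoff than every other strategy, against every choice by the opponent.
Alpha is not dominant: against Alpha, Beta gives 5 > 3.
Beta is not dominant: against Alpha, Gamma gives 14 > 5.
Gamma is not dominant: against Beta, Beta gives 20 > 18.
No single strategy is best against every opponent action.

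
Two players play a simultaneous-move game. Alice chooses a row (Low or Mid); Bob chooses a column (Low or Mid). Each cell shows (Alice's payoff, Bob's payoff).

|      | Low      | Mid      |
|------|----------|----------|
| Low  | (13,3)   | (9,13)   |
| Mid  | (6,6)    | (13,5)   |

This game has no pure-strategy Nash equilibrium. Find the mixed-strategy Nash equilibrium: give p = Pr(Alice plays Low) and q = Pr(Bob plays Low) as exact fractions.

p = 1/11, q = 4/11

In a mixed NE each player is indifferent between their pure strategies, so the opponent's mix sets the indifference.
Bob indifferent between Low and Mid: p·3 + (1−p)·6 = p·13 + (1−p)·5 ⟹ 6 + (-3)p = 5 + 8p ⟹ p = 1/11.
Alice indifferent between Low and Mid: q·13 + (1−q)·9 = q·6 + (1−q)·13 ⟹ 9 + 4q = 13 + (-7)q ⟹ q = 4/11.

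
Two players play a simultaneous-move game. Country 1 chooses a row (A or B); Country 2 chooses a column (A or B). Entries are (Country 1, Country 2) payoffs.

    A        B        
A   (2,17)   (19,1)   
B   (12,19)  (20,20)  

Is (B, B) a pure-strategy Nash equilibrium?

Holding Country 2 at B: Country 1 gets 20 from B, versus 19 from A. No profitable deviation for Country 1.
Holding Country 1 at B: Country 2 gets 20 from B, versus 19 from A. No profitable deviation for Country 2 either.

Yes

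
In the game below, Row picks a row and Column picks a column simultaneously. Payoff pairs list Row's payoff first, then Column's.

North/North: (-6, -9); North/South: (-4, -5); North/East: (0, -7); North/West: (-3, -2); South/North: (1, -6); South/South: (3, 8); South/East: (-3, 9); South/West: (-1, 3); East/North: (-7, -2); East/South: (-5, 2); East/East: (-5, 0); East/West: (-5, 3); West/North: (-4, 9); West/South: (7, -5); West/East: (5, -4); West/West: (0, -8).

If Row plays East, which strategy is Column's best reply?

With Row fixed at East, Column's payoffs are: North → -2, South → 2, East → 0, West → 3.
The maximum is 3, achieved by West.

West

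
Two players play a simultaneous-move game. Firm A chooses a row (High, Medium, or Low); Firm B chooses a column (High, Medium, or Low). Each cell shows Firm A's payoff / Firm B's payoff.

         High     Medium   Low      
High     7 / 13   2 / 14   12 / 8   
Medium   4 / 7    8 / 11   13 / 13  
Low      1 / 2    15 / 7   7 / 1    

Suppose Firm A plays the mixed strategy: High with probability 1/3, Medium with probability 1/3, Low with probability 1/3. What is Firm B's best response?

Medium

Firm B's best reply maximizes expected payoff against the mix.
High: (1/3)·13 + (1/3)·7 + (1/3)·2 = 22/3
Medium: (1/3)·14 + (1/3)·11 + (1/3)·7 = 32/3
Low: (1/3)·8 + (1/3)·13 + (1/3)·1 = 22/3
Highest expected payoff is 32/3, from Medium.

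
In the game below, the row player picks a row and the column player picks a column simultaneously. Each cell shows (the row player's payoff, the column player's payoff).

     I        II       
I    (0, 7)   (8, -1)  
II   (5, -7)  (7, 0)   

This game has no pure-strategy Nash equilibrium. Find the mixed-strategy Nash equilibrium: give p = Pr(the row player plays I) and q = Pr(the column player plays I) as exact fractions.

p = 7/15, q = 1/6

Each player's mixing probability is pinned down by making the *other* player indifferent.
The column player indifferent between I and II: p·7 + (1−p)·(-7) = p·(-1) + (1−p)·0 ⟹ (-7) + 14p = 0 + (-1)p ⟹ p = 7/15.
The row player indifferent between I and II: q·0 + (1−q)·8 = q·5 + (1−q)·7 ⟹ 8 + (-8)q = 7 + (-2)q ⟹ q = 1/6.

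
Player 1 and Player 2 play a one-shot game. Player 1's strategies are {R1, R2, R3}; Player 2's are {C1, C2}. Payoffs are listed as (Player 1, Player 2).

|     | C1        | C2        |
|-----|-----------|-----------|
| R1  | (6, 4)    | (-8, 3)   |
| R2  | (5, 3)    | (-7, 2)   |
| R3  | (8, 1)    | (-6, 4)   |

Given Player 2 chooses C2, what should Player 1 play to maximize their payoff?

With Player 2 fixed at C2, Player 1's payoffs are: R1 → -8, R2 → -7, R3 → -6.
The maximum is -6, achieved by R3.

R3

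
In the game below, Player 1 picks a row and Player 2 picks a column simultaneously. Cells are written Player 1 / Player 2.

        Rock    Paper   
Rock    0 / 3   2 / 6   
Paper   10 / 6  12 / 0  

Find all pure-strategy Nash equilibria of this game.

Find each player's best response to every opponent strategy; NE are the intersections.
Player 1's best responses — vs Rock: Paper (payoff 10); vs Paper: Paper (payoff 12).
Player 2's best responses — vs Rock: Paper (payoff 6); vs Paper: Rock (payoff 6).
The only mutual best response is (Paper, Rock); neither player gains by switching there.

(Paper, Rock)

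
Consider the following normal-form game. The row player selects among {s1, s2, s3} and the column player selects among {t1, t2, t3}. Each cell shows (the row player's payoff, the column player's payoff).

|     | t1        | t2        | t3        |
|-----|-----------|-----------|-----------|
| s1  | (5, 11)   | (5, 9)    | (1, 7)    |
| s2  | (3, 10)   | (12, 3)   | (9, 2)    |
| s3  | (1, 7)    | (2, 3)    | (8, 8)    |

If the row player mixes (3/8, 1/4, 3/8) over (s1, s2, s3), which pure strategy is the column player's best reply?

t1

Compute the column player's expected payoff from each pure strategy against the given mix.
t1: (3/8)·11 + (1/4)·10 + (3/8)·7 = 37/4
t2: (3/8)·9 + (1/4)·3 + (3/8)·3 = 21/4
t3: (3/8)·7 + (1/4)·2 + (3/8)·8 = 49/8
Highest expected payoff is 37/4, from t1.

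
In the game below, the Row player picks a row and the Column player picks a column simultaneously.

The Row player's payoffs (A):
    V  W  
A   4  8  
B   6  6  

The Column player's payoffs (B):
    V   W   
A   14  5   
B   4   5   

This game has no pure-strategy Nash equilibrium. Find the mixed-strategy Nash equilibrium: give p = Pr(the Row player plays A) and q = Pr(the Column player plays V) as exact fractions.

p = 1/10, q = 1/2

In a mixed NE each player is indifferent between their pure strategies, so the opponent's mix sets the indifference.
The Column player indifferent between V and W: p·14 + (1−p)·4 = p·5 + (1−p)·5 ⟹ 4 + 10p = 5 + 0p ⟹ p = 1/10.
The Row player indifferent between A and B: q·4 + (1−q)·8 = q·6 + (1−q)·6 ⟹ 8 + (-4)q = 6 + 0q ⟹ q = 1/2.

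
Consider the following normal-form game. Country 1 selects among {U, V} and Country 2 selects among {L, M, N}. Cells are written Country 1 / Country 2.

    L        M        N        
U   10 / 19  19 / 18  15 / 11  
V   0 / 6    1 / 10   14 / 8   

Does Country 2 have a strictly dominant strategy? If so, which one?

None

A strategy is strictly dominant if it gives Country 2 a strictly higher payoff than every other strategy, against every choice by the opponent.
L is not dominant: against V, M gives 10 > 6.
M is not dominant: against U, L gives 19 > 18.
N is not dominant: against U, L gives 19 > 11.
No single strategy is best against every opponent action.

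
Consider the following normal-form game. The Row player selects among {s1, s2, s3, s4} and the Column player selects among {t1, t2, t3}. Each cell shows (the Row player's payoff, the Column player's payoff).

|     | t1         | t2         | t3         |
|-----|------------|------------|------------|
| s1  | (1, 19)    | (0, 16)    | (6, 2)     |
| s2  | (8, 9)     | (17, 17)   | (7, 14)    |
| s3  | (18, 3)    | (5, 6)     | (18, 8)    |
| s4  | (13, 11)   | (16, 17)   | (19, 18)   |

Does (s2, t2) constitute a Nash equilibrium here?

Holding the Column player at t2: the Row player gets 17 from s2, versus 0 from s1, 5 from s3, 16 from s4. No profitable deviation for the Row player.
Holding the Row player at s2: the Column player gets 17 from t2, versus 9 from t1, 14 from t3. No profitable deviation for the Column player either.

Yes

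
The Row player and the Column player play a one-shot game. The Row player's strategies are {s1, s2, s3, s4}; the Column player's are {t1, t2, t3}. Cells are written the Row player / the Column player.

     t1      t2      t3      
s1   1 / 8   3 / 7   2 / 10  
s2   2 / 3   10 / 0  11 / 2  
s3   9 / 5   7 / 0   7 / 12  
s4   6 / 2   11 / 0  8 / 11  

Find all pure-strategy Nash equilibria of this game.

There is no pure-strategy Nash equilibrium

Check mutual best responses: a cell is a NE iff neither player can gain by unilaterally deviating.
The Row player's best responses — vs t1: s3 (payoff 9); vs t2: s4 (payoff 11); vs t3: s2 (payoff 11).
The Column player's best responses — vs s1: t3 (payoff 10); vs s2: t1 (payoff 3); vs s3: t3 (payoff 12); vs s4: t3 (payoff 11).
No cell has both players best-responding. For instance, the Row player's best reply to t3 is s2, but against s2 the Column player prefers t1 over t3.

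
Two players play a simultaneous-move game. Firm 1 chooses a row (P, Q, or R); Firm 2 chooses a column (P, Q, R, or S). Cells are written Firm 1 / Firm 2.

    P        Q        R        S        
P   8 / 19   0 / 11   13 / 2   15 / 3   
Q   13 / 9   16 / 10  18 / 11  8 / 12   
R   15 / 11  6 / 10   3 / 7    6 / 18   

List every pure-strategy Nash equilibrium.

A profile is a Nash equilibrium when each player is best-responding to the other.
Firm 1's best responses — vs P: R (payoff 15); vs Q: Q (payoff 16); vs R: Q (payoff 18); vs S: P (payoff 15).
Firm 2's best responses — vs P: P (payoff 19); vs Q: S (payoff 12); vs R: S (payoff 18).
No cell has both players best-responding. For instance, Firm 1's best reply to Q is Q, but against Q Firm 2 prefers S over Q.

No pure-strategy Nash equilibrium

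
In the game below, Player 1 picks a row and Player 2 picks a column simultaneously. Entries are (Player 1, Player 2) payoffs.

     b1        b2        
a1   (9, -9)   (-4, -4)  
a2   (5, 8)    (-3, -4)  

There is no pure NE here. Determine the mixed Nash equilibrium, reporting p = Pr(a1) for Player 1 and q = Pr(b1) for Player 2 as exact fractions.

p = 12/17, q = 1/5

In a mixed NE each player is indifferent between their pure strategies, so the opponent's mix sets the indifference.
Player 2 indifferent between b1 and b2: p·(-9) + (1−p)·8 = p·(-4) + (1−p)·(-4) ⟹ 8 + (-17)p = (-4) + 0p ⟹ p = 12/17.
Player 1 indifferent between a1 and a2: q·9 + (1−q)·(-4) = q·5 + (1−q)·(-3) ⟹ (-4) + 13q = (-3) + 8q ⟹ q = 1/5.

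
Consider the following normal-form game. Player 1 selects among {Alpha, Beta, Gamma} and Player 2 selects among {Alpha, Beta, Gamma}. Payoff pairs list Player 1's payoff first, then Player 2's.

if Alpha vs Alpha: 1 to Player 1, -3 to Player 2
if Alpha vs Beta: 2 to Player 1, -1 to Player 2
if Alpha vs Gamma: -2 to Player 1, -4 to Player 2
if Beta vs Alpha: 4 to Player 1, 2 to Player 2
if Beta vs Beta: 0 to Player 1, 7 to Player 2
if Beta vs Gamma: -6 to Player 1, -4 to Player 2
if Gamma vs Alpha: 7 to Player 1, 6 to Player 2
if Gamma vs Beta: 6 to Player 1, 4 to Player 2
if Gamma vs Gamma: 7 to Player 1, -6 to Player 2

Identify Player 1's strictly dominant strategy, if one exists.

Gamma

Check whether one of Player 1's strategies beats all alternatives regardless of what the opponent does.
Gamma strictly dominates: vs Alpha: 7 > each of {1, 4}; vs Beta: 6 > each of {2, 0}; vs Gamma: 7 > each of {-2, -6}.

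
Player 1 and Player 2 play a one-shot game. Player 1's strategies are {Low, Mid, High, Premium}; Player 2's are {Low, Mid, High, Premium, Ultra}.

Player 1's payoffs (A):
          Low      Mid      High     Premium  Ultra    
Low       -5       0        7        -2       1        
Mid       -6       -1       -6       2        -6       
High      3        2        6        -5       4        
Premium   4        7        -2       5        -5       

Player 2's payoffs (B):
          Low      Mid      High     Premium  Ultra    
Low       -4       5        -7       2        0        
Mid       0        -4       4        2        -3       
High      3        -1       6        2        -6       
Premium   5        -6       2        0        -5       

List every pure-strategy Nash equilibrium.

(Premium, Low)

A profile is a Nash equilibrium when each player is best-responding to the other.
Player 1's best responses — vs Low: Premium (payoff 4); vs Mid: Premium (payoff 7); vs High: Low (payoff 7); vs Premium: Premium (payoff 5); vs Ultra: High (payoff 4).
Player 2's best responses — vs Low: Mid (payoff 5); vs Mid: High (payoff 4); vs High: High (payoff 6); vs Premium: Low (payoff 5).
The only mutual best response is (Premium, Low); neither player gains by switching there.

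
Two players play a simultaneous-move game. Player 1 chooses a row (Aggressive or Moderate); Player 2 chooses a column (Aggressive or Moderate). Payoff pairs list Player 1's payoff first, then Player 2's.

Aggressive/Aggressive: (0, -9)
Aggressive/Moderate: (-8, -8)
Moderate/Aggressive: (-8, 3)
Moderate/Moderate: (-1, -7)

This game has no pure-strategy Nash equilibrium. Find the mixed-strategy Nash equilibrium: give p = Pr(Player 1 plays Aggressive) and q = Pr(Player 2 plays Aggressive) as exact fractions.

Each player's mixing probability is pinned down by making the *other* player indifferent.
Player 2 indifferent between Aggressive and Moderate: p·(-9) + (1−p)·3 = p·(-8) + (1−p)·(-7) ⟹ 3 + (-12)p = (-7) + (-1)p ⟹ p = 10/11.
Player 1 indifferent between Aggressive and Moderate: q·0 + (1−q)·(-8) = q·(-8) + (1−q)·(-1) ⟹ (-8) + 8q = (-1) + (-7)q ⟹ q = 7/15.

p = 10/11, q = 7/15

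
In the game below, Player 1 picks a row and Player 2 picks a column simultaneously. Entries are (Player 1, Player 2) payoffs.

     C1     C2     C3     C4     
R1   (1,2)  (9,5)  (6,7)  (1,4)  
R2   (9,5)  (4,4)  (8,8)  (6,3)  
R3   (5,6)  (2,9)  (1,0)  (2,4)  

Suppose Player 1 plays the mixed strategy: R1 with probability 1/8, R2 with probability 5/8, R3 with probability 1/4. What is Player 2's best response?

C3

Player 2's best reply maximizes expected payoff against the mix.
C1: (1/8)·2 + (5/8)·5 + (1/4)·6 = 39/8
C2: (1/8)·5 + (5/8)·4 + (1/4)·9 = 43/8
C3: (1/8)·7 + (5/8)·8 + (1/4)·0 = 47/8
C4: (1/8)·4 + (5/8)·3 + (1/4)·4 = 27/8
Highest expected payoff is 47/8, from C3.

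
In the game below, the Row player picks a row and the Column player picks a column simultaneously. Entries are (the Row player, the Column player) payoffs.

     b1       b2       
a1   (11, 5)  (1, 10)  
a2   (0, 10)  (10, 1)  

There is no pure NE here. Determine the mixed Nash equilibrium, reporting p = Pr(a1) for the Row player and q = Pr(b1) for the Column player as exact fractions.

p = 9/14, q = 9/20

In a mixed NE each player is indifferent between their pure strategies, so the opponent's mix sets the indifference.
The Column player indifferent between b1 and b2: p·5 + (1−p)·10 = p·10 + (1−p)·1 ⟹ 10 + (-5)p = 1 + 9p ⟹ p = 9/14.
The Row player indifferent between a1 and a2: q·11 + (1−q)·1 = q·0 + (1−q)·10 ⟹ 1 + 10q = 10 + (-10)q ⟹ q = 9/20.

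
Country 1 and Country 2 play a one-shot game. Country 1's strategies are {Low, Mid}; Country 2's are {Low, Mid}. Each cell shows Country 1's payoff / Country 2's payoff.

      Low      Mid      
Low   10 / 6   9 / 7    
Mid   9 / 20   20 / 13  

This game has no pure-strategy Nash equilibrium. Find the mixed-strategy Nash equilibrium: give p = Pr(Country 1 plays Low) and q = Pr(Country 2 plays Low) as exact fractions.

Each player's mixing probability is pinned down by making the *other* player indifferent.
Country 2 indifferent between Low and Mid: p·6 + (1−p)·20 = p·7 + (1−p)·13 ⟹ 20 + (-14)p = 13 + (-6)p ⟹ p = 7/8.
Country 1 indifferent between Low and Mid: q·10 + (1−q)·9 = q·9 + (1−q)·20 ⟹ 9 + 1q = 20 + (-11)q ⟹ q = 11/12.

p = 7/8, q = 11/12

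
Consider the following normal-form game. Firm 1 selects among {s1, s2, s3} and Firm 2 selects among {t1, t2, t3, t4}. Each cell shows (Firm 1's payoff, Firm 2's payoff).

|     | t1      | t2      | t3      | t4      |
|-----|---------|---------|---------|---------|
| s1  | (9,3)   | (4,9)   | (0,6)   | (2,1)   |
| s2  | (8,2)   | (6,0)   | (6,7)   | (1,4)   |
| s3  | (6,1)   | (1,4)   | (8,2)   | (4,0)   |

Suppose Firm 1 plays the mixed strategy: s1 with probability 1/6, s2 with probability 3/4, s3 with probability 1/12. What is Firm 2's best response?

Firm 2's best reply maximizes expected payoff against the mix.
t1: (1/6)·3 + (3/4)·2 + (1/12)·1 = 25/12
t2: (1/6)·9 + (3/4)·0 + (1/12)·4 = 11/6
t3: (1/6)·6 + (3/4)·7 + (1/12)·2 = 77/12
t4: (1/6)·1 + (3/4)·4 + (1/12)·0 = 19/6
Highest expected payoff is 77/12, from t3.

t3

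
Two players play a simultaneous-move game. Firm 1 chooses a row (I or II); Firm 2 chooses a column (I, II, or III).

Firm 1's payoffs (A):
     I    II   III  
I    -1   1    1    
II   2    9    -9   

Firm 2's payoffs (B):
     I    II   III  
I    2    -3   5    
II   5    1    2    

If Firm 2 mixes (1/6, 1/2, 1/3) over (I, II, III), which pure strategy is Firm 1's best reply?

Compute Firm 1's expected payoff from each pure strategy against the given mix.
I: (1/6)·(-1) + (1/2)·1 + (1/3)·1 = 2/3
II: (1/6)·2 + (1/2)·9 + (1/3)·(-9) = 11/6
Highest expected payoff is 11/6, from II.

II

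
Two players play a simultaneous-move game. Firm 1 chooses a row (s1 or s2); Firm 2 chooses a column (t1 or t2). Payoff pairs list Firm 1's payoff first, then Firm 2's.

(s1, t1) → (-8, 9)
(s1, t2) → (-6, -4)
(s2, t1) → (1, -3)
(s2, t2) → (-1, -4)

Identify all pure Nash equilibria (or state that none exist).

(s2, t1)

A profile is a Nash equilibrium when each player is best-responding to the other.
Firm 1's best responses — vs t1: s2 (payoff 1); vs t2: s2 (payoff -1).
Firm 2's best responses — vs s1: t1 (payoff 9); vs s2: t1 (payoff -3).
The only mutual best response is (s2, t1); neither player gains by switching there.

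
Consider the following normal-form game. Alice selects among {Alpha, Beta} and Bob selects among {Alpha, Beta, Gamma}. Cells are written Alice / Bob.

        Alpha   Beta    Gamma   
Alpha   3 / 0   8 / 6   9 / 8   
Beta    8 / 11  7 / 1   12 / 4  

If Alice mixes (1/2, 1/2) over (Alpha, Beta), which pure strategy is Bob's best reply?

Bob's best reply maximizes expected payoff against the mix.
Alpha: (1/2)·0 + (1/2)·11 = 11/2
Beta: (1/2)·6 + (1/2)·1 = 7/2
Gamma: (1/2)·8 + (1/2)·4 = 6
Highest expected payoff is 6, from Gamma.

Gamma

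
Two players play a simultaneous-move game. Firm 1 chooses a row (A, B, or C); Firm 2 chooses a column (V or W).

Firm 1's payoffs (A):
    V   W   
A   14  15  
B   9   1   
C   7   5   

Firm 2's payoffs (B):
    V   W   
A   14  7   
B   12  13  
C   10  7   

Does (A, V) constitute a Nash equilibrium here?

Holding Firm 2 at V: Firm 1 gets 14 from A, versus 9 from B, 7 from C. No profitable deviation for Firm 1.
Holding Firm 1 at A: Firm 2 gets 14 from V, versus 7 from W. No profitable deviation for Firm 2 either.

Yes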